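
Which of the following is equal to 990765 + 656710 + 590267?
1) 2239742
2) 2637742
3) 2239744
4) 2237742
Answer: 4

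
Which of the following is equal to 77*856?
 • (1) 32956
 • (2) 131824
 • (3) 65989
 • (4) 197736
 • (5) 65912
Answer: 5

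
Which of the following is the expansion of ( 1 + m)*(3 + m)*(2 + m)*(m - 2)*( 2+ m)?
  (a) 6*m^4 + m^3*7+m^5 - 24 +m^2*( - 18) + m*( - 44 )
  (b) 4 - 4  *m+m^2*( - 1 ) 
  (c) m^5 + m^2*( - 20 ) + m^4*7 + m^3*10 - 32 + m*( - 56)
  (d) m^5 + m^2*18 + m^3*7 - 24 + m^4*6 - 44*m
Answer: a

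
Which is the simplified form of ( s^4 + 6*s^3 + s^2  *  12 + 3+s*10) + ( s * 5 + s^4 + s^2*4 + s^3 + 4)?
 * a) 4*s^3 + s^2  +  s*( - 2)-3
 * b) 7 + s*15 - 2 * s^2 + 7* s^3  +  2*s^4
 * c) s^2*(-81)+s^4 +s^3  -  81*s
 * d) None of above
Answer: d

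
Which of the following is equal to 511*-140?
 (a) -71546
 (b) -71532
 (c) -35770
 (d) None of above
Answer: d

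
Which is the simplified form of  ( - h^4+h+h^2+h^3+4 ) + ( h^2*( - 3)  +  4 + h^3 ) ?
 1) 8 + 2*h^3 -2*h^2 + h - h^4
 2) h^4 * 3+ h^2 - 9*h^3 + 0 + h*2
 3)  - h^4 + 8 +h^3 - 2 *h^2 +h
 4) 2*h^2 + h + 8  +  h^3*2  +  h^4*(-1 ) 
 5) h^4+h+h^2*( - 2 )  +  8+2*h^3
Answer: 1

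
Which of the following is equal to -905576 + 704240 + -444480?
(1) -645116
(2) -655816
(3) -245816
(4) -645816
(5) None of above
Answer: 4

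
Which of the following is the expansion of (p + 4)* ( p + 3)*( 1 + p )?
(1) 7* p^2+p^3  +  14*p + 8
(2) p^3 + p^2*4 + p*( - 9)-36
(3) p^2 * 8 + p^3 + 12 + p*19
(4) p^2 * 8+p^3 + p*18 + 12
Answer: 3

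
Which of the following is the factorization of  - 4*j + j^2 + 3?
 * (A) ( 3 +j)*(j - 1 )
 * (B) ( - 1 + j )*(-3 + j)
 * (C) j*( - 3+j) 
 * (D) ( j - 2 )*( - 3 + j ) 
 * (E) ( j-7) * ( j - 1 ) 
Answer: B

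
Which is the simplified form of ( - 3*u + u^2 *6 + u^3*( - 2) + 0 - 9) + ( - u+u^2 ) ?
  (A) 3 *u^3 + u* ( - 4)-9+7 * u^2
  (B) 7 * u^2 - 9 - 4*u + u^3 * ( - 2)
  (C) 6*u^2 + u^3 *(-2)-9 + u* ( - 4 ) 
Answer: B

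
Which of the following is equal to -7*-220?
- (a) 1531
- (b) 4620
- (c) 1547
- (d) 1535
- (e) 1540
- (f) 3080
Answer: e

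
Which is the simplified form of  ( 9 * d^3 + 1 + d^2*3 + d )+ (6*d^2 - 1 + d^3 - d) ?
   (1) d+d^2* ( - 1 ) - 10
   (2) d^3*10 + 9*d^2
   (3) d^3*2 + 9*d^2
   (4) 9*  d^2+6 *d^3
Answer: 2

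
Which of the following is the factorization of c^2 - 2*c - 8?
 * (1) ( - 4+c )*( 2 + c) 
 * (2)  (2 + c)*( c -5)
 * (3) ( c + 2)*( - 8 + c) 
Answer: 1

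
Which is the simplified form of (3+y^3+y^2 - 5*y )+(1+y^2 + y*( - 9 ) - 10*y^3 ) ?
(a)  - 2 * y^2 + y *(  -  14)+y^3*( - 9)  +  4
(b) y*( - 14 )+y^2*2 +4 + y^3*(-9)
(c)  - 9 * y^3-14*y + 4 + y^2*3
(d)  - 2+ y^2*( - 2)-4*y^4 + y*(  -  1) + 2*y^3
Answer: b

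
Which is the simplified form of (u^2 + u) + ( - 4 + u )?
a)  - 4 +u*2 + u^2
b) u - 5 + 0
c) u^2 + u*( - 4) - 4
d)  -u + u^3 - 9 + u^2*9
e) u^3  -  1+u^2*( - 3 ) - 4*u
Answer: a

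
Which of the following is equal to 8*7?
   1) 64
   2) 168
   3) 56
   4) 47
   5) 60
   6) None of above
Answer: 3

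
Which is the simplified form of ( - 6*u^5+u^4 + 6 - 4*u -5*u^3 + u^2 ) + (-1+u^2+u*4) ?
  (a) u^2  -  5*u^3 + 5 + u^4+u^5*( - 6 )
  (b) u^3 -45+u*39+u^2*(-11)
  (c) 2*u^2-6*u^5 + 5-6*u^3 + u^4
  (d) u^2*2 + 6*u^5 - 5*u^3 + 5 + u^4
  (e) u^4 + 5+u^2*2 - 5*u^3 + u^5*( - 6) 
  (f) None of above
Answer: e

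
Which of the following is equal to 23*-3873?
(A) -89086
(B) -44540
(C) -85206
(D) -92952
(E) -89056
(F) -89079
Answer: F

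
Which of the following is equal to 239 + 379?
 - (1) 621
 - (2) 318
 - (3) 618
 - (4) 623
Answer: 3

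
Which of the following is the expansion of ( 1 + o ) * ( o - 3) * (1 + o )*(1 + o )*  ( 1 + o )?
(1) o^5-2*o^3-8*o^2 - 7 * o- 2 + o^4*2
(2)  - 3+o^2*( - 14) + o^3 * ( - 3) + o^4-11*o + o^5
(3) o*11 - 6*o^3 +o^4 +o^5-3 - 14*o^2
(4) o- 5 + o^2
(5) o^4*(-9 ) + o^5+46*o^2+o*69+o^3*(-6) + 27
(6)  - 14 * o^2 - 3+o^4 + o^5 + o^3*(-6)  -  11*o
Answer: 6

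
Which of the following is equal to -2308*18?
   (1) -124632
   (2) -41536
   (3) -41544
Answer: 3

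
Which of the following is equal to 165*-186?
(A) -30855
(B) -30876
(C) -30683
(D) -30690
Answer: D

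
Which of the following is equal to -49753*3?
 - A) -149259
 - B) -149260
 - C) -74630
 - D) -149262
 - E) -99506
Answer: A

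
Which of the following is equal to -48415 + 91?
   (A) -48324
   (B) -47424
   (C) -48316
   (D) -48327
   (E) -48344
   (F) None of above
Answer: A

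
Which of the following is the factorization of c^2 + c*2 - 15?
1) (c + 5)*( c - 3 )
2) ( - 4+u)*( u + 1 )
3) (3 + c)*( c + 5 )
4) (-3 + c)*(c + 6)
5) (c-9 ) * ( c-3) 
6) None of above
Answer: 1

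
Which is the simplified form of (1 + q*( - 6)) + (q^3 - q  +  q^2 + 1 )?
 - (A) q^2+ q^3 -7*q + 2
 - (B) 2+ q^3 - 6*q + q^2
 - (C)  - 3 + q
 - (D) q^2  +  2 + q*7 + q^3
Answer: A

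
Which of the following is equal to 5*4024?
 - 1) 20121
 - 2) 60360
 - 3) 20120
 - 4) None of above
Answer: 3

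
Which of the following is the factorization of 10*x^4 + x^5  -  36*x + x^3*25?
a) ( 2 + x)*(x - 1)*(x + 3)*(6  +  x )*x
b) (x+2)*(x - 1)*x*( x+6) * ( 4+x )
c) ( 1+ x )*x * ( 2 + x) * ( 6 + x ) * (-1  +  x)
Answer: a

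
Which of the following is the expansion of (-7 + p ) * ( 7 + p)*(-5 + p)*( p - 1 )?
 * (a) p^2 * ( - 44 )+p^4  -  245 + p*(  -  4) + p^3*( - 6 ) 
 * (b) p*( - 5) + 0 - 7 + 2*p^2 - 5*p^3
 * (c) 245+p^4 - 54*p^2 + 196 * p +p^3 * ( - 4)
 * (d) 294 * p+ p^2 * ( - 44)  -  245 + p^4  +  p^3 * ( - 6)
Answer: d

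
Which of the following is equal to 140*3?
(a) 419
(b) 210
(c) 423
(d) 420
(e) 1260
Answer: d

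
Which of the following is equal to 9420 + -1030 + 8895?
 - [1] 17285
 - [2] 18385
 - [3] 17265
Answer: 1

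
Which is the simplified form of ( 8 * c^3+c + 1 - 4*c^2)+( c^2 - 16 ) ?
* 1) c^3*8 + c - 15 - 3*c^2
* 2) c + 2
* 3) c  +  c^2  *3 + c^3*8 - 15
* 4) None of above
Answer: 1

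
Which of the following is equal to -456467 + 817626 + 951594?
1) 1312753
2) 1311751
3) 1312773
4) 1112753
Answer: 1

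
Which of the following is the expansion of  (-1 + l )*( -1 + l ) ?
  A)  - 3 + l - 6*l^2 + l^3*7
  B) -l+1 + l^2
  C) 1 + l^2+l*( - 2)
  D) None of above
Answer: C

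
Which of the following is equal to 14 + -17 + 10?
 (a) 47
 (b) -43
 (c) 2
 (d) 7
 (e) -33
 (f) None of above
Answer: d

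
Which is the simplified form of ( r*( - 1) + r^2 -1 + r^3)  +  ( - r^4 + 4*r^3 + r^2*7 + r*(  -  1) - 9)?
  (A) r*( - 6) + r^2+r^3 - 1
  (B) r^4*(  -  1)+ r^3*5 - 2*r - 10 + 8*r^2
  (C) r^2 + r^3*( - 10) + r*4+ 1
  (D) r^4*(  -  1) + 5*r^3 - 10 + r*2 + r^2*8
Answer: B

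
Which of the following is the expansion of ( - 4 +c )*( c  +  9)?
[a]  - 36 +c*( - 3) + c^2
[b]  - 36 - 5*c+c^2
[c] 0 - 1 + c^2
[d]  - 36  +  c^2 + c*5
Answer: d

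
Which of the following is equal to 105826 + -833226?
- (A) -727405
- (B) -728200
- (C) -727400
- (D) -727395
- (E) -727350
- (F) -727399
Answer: C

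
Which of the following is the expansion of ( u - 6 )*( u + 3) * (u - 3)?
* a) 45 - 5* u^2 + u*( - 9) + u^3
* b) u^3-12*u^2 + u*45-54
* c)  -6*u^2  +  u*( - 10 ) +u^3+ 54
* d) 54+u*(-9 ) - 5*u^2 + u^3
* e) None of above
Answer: e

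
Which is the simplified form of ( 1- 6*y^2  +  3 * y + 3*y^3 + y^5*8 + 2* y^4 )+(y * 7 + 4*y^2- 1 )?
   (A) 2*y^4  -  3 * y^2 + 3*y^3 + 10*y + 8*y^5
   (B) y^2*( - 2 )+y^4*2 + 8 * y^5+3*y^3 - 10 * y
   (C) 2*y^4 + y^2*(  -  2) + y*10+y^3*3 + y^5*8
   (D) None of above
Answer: C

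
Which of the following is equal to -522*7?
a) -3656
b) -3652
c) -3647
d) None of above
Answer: d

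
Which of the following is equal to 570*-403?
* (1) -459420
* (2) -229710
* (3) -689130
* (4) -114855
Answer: 2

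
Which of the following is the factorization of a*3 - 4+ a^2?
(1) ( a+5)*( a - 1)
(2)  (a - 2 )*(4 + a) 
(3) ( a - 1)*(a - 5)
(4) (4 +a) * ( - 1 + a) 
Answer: 4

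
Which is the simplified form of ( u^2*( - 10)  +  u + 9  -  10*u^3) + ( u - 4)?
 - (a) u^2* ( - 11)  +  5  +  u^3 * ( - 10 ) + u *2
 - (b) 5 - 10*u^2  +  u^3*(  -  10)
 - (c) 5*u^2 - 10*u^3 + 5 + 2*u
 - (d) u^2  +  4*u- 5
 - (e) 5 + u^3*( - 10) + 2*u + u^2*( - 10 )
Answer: e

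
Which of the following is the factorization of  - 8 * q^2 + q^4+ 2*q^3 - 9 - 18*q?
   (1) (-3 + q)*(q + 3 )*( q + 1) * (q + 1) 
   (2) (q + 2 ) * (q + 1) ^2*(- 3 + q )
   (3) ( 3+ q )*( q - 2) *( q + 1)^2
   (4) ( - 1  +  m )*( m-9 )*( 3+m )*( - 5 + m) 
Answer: 1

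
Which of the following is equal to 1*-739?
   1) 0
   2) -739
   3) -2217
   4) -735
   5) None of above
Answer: 2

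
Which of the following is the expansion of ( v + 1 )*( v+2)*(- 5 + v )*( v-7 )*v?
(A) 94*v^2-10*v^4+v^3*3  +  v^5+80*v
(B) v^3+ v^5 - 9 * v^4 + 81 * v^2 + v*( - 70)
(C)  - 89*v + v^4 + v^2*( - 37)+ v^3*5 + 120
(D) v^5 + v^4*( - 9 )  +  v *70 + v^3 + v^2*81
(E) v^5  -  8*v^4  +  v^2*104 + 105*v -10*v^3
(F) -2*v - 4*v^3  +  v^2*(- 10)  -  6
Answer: D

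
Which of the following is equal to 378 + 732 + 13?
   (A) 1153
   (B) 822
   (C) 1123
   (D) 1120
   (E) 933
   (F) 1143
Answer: C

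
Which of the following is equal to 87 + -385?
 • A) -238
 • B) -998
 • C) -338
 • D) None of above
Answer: D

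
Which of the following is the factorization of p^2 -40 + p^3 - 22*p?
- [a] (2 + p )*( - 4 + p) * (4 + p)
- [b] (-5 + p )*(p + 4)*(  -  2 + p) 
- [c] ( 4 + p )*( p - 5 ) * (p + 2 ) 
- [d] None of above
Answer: c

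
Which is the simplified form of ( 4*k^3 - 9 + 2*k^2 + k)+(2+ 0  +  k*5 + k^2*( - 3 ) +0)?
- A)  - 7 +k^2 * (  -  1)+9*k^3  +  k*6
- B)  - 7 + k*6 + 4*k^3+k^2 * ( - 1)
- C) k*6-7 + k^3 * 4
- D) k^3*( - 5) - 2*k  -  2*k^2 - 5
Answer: B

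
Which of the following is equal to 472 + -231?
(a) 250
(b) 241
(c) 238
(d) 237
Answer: b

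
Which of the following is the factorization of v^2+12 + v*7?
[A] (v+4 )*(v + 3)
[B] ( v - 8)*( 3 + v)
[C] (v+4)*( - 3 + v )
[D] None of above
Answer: A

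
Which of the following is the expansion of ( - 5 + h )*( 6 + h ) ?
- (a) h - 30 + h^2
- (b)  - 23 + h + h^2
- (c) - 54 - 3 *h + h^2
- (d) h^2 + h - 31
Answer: a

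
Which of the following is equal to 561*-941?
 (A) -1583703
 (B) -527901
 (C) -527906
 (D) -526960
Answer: B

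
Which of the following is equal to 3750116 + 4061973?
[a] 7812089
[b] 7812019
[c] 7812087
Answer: a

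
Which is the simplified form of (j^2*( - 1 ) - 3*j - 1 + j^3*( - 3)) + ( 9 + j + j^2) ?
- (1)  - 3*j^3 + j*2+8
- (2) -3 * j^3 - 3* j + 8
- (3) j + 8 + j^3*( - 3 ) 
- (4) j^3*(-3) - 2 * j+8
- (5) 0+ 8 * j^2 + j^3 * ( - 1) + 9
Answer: 4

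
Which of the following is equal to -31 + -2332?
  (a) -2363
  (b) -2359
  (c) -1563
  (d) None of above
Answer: a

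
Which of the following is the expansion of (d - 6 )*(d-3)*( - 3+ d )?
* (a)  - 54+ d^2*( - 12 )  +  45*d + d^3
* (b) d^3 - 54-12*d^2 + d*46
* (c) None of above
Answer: a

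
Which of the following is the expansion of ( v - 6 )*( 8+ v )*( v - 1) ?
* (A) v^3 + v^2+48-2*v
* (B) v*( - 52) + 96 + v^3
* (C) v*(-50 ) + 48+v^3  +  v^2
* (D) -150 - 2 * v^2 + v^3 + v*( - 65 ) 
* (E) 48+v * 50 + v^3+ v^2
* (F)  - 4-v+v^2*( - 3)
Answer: C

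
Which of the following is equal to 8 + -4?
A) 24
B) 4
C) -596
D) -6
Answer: B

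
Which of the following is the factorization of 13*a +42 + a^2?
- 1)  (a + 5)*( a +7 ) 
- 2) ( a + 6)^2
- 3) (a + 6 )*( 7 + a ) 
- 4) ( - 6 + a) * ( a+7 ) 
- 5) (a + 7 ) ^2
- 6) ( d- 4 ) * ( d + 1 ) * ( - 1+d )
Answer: 3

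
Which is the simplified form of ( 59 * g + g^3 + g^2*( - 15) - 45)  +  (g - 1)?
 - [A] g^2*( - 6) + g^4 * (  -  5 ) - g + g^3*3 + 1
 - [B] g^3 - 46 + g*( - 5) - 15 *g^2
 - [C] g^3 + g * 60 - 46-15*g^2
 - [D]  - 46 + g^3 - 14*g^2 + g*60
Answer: C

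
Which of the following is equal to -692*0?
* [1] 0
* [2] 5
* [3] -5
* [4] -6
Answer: 1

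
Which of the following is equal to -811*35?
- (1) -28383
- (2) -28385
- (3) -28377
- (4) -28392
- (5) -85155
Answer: 2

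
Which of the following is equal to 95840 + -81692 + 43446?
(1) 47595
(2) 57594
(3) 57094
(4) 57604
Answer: 2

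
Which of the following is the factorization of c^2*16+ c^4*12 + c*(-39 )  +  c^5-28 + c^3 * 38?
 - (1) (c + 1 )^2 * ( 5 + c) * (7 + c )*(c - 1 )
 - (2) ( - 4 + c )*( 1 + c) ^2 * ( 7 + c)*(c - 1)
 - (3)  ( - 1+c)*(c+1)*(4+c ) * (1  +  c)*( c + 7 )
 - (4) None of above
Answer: 3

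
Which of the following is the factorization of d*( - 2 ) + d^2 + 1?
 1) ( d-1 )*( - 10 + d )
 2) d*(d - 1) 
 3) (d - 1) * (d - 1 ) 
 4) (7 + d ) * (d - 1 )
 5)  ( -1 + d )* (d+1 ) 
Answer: 3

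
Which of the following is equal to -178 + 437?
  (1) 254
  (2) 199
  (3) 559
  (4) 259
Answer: 4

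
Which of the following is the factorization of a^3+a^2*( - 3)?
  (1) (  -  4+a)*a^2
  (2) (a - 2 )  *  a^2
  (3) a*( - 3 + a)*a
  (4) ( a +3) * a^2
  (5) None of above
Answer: 3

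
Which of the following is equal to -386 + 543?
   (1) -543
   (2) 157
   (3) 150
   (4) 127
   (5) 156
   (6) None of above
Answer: 2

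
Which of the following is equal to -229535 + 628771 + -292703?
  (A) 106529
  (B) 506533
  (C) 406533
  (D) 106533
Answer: D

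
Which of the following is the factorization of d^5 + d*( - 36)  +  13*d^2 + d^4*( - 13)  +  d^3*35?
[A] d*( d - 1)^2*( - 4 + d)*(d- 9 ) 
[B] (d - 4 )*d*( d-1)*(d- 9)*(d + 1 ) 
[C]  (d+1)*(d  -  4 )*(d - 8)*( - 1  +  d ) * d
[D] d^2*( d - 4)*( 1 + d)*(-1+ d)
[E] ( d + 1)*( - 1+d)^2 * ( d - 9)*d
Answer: B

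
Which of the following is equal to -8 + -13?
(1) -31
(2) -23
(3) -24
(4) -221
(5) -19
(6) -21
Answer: 6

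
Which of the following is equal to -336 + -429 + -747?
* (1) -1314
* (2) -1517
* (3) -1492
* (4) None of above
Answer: 4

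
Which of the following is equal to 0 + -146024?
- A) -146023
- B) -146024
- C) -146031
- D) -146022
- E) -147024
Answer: B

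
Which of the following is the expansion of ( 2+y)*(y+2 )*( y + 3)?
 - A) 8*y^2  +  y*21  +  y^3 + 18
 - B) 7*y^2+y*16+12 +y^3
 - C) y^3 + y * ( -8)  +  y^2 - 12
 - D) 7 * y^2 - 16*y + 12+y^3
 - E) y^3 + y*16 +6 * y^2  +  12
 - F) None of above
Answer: B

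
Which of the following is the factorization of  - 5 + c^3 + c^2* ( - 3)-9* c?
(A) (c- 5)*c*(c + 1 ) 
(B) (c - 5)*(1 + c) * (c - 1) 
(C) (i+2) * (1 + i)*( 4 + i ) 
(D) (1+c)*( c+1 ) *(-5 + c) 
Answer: D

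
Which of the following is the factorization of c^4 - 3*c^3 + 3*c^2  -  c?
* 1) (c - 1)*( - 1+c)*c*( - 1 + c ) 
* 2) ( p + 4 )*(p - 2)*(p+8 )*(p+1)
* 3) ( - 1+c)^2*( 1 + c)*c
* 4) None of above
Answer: 1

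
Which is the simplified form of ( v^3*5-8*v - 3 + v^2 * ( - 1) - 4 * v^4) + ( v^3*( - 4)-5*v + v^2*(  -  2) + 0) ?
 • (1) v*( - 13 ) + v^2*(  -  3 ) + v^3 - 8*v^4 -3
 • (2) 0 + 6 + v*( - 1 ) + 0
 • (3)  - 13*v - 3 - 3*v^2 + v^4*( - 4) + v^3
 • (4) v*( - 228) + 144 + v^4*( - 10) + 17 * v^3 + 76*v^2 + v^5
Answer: 3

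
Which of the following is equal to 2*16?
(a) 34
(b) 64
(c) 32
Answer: c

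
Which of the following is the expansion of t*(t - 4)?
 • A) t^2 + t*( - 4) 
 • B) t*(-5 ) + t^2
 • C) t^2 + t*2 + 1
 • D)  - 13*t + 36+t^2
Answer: A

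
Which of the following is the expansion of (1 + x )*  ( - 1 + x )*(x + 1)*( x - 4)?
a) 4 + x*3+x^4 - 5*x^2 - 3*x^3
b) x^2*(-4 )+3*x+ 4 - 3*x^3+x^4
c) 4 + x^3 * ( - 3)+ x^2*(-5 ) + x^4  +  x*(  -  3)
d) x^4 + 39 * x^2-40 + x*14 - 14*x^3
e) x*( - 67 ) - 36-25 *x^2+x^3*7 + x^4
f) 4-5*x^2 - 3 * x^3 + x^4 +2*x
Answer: a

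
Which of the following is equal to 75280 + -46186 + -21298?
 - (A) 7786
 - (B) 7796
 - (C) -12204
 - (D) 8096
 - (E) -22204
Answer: B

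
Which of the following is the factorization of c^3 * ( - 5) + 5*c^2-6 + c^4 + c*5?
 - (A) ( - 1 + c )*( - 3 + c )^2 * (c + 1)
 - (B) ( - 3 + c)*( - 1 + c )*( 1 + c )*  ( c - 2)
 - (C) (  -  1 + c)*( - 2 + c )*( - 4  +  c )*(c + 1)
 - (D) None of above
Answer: B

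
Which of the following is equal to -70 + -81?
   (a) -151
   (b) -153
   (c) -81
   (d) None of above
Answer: a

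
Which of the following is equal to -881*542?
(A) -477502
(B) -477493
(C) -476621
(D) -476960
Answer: A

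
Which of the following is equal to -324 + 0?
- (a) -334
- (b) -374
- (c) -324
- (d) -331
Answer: c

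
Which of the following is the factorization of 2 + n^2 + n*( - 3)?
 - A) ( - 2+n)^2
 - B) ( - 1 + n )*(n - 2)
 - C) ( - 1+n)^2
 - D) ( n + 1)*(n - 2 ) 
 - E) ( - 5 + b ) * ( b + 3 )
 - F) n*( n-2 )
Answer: B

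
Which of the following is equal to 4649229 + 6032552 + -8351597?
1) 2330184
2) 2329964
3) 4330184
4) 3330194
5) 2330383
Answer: 1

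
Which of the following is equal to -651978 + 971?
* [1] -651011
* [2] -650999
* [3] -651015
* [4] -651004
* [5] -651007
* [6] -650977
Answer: 5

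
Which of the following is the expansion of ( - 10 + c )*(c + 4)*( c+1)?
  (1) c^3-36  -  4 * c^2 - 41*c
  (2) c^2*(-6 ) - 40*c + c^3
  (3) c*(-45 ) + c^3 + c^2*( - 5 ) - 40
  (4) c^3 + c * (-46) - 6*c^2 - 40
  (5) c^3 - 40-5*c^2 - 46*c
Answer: 5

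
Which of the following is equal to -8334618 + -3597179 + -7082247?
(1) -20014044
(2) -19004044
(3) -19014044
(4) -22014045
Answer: 3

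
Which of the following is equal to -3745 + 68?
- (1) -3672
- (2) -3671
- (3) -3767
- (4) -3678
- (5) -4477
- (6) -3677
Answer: 6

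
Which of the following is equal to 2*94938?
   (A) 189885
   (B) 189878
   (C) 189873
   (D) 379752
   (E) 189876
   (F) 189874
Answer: E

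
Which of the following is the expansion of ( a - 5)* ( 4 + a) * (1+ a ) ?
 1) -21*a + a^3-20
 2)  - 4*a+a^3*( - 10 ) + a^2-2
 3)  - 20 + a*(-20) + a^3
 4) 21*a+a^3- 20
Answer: 1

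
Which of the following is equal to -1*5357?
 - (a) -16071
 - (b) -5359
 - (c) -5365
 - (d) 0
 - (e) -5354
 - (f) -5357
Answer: f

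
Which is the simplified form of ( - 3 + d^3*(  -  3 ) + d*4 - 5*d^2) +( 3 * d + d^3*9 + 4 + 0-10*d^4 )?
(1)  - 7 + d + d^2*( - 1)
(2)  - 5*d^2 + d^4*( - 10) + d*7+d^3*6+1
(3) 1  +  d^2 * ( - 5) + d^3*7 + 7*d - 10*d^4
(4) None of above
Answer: 2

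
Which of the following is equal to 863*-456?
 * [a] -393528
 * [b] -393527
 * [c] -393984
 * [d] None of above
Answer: a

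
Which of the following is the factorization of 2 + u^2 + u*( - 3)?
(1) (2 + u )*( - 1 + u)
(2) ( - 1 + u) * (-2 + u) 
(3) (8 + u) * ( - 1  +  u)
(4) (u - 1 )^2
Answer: 2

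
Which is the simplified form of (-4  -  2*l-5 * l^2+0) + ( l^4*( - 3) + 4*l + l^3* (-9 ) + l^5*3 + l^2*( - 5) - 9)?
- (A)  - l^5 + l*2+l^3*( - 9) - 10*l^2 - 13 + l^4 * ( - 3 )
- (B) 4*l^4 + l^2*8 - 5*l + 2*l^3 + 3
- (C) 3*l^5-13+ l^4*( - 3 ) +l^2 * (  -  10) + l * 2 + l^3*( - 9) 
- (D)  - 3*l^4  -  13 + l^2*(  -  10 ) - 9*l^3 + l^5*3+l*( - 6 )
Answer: C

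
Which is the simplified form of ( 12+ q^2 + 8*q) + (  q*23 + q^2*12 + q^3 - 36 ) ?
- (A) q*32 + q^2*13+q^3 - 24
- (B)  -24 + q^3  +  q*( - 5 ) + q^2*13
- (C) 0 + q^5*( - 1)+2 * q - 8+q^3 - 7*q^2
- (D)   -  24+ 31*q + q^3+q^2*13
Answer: D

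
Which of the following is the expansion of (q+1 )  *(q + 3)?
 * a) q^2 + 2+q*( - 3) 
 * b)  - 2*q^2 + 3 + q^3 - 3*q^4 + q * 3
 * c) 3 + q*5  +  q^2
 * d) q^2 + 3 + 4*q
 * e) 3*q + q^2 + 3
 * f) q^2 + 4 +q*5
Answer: d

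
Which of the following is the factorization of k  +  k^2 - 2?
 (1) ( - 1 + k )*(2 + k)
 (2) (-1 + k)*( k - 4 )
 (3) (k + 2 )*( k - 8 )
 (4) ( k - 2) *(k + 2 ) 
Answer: 1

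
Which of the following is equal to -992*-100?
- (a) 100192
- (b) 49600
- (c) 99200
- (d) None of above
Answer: c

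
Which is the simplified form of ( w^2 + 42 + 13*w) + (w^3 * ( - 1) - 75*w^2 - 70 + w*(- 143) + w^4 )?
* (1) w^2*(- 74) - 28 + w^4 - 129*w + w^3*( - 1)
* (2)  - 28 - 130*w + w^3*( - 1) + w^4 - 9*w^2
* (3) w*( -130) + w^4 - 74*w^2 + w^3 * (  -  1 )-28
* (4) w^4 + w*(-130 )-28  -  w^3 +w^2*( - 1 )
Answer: 3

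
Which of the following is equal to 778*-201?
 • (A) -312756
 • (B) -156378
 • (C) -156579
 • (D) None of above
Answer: B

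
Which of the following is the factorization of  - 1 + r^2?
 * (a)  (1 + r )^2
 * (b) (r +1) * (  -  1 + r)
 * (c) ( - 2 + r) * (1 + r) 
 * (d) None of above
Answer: b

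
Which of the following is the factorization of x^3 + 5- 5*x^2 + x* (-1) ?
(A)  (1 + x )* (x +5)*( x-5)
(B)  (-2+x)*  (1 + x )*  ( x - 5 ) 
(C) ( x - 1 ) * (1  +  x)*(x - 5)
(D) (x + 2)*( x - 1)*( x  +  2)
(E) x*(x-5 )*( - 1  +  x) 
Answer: C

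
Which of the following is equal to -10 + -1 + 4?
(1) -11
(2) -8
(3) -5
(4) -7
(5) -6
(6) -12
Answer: 4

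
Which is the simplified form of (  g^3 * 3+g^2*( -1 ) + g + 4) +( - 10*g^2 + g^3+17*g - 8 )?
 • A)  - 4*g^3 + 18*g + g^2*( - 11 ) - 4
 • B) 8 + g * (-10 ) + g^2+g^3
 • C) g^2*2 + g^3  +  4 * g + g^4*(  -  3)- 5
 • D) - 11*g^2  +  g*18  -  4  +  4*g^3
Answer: D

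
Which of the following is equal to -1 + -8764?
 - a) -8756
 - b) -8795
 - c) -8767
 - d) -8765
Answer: d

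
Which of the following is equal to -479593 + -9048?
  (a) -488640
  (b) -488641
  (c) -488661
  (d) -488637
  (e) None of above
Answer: b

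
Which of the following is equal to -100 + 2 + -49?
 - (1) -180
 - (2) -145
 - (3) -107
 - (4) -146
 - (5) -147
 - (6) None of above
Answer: 5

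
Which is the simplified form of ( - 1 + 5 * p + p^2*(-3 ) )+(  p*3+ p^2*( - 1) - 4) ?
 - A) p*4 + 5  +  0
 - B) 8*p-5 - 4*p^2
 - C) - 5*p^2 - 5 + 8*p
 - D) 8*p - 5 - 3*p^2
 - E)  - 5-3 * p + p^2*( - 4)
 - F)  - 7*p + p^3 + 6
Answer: B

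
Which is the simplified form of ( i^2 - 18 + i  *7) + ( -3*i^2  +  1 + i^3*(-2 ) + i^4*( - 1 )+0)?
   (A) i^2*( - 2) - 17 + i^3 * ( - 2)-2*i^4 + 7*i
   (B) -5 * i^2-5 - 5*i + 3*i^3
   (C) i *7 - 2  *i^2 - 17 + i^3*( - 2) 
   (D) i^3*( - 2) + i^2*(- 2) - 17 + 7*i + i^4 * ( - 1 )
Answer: D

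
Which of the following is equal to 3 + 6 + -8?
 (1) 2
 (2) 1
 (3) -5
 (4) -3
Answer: 2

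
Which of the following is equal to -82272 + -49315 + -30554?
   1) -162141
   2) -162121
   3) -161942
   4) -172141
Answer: 1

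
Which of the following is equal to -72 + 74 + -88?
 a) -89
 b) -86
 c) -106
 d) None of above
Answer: b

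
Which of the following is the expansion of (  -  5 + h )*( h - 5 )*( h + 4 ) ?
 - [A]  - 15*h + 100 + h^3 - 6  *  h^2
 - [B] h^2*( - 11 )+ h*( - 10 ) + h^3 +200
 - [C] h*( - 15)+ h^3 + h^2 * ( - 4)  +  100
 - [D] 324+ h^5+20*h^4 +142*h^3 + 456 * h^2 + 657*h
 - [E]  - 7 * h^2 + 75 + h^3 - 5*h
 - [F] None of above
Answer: A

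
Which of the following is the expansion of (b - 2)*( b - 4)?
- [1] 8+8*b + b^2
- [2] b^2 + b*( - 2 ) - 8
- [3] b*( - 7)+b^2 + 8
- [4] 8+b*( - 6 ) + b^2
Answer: 4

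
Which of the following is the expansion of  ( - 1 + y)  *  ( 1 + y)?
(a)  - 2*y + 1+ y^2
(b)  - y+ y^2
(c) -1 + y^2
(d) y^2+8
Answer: c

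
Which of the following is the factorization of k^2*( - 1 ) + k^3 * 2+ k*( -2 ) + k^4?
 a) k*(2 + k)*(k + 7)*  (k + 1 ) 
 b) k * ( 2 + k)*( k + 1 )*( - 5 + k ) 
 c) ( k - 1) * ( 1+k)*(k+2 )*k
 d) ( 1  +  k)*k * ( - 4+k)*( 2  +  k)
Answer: c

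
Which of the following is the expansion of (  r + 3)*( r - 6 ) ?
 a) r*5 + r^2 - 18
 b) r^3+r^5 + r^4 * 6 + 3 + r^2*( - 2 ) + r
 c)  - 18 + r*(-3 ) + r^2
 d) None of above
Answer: c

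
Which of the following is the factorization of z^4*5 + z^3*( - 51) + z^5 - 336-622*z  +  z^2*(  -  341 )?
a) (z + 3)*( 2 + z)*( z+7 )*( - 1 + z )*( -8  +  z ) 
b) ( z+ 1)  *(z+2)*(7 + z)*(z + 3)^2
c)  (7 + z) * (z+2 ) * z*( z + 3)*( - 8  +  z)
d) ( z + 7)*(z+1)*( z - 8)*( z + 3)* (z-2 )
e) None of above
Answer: e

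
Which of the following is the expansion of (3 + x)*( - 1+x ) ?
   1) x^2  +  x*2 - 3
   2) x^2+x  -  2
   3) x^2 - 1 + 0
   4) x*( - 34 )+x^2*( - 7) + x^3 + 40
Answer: 1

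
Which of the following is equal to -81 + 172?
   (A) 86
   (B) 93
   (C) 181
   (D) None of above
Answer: D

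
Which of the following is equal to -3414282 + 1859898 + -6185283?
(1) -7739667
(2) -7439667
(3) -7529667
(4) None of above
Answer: 1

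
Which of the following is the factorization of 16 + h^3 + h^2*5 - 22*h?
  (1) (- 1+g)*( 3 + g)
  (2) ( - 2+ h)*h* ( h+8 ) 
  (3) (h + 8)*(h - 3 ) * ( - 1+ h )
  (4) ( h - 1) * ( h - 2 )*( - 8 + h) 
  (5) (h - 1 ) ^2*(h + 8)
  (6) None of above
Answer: 6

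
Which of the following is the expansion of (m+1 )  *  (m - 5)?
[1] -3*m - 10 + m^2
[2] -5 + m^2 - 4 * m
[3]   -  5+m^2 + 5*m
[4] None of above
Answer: 2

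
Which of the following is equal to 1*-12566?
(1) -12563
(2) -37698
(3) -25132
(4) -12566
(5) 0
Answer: 4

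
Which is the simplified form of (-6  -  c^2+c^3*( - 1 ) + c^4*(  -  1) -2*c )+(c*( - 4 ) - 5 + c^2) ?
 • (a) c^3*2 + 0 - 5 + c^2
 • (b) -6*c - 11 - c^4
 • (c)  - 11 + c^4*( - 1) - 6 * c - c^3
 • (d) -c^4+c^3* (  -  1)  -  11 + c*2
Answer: c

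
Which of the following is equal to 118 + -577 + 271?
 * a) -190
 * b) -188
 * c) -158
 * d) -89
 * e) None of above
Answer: b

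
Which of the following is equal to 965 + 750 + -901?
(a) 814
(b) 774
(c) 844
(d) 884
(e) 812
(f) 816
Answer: a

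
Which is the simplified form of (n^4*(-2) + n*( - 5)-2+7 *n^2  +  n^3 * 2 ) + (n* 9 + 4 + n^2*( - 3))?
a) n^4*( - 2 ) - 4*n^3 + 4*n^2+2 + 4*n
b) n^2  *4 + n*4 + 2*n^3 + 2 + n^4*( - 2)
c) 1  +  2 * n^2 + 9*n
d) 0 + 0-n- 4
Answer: b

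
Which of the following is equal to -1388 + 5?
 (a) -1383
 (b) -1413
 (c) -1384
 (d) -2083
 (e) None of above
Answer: a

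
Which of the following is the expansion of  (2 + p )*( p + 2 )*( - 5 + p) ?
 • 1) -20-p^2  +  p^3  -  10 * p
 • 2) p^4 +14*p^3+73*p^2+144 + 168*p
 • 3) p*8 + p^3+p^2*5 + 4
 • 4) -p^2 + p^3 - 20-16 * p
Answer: 4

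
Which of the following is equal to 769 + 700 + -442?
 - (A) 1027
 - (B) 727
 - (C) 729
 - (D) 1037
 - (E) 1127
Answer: A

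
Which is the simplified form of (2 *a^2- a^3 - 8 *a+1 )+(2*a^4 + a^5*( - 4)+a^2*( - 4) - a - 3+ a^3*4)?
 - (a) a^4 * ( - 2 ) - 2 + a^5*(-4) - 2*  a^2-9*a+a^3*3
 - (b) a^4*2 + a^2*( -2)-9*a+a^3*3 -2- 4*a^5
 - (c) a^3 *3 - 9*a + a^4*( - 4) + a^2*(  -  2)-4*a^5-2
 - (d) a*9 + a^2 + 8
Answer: b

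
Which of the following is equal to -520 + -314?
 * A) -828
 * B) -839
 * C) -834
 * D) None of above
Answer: C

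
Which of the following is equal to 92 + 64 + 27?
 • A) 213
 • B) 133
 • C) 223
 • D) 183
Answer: D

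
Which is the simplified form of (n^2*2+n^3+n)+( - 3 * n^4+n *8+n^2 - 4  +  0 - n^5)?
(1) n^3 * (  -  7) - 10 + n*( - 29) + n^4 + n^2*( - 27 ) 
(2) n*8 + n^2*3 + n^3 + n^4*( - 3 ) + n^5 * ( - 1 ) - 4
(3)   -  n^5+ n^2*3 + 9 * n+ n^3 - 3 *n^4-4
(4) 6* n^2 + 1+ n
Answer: 3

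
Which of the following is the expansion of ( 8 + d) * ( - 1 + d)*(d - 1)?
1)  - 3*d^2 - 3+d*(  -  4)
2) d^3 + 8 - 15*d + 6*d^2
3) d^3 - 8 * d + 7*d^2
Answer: 2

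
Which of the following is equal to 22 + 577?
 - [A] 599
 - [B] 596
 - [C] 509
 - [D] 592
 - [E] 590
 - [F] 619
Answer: A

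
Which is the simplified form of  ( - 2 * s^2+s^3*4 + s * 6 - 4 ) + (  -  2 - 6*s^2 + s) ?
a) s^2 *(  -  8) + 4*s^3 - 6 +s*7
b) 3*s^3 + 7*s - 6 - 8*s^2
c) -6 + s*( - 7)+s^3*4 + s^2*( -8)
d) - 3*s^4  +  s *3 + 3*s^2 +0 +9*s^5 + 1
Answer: a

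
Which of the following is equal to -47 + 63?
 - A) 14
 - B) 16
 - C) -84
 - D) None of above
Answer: B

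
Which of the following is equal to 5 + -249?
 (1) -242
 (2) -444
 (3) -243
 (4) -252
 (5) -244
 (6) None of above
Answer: 5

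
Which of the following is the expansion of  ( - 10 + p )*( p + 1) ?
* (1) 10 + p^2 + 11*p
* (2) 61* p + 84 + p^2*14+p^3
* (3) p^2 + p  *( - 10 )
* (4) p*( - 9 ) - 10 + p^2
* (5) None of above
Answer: 4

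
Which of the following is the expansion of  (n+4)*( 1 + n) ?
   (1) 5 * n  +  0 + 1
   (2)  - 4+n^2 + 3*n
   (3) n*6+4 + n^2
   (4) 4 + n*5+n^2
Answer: 4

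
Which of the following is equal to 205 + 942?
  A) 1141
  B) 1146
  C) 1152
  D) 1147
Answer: D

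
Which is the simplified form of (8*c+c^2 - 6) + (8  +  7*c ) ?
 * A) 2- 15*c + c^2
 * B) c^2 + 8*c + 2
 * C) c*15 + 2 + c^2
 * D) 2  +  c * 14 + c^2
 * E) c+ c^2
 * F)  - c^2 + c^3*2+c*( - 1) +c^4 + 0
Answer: C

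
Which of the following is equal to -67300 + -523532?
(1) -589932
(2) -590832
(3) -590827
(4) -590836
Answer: 2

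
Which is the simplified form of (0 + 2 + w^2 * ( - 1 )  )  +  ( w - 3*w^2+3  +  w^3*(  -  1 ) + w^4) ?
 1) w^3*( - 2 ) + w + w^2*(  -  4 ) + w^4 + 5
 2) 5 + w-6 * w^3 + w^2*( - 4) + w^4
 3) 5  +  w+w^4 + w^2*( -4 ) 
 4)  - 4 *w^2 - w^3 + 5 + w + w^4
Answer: 4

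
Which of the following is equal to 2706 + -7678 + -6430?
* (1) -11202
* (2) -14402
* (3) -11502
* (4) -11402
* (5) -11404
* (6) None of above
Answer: 4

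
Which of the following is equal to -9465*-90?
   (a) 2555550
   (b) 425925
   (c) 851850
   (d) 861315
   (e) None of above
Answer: c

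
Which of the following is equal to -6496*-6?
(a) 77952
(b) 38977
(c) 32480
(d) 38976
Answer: d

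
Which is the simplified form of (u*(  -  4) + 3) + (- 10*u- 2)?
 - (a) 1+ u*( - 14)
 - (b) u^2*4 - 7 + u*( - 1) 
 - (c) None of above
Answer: a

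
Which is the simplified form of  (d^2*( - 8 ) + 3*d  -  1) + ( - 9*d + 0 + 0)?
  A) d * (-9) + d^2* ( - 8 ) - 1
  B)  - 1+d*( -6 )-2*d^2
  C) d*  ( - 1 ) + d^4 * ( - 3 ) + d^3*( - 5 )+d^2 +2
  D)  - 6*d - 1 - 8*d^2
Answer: D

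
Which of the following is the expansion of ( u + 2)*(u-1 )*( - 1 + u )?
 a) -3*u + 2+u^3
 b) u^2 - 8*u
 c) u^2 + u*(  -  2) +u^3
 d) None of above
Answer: a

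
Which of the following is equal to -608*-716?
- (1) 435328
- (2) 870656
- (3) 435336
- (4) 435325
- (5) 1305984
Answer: 1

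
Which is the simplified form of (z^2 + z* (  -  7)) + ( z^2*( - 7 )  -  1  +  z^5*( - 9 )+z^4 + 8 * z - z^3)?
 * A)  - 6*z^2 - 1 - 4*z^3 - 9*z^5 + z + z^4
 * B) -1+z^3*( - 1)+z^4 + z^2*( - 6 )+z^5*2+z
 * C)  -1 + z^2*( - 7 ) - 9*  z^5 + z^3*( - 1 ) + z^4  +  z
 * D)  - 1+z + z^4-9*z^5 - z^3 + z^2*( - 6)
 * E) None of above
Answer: D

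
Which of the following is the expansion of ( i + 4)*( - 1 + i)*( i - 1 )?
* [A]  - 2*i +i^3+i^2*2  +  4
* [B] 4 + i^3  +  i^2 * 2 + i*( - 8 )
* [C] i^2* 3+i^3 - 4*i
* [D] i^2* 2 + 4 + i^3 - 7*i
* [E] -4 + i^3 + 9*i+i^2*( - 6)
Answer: D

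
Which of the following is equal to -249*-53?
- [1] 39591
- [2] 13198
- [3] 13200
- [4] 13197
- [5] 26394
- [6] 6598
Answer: 4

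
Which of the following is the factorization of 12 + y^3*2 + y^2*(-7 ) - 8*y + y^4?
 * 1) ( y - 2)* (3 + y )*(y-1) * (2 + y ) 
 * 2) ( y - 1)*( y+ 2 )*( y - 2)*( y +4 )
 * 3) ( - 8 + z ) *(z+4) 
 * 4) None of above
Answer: 1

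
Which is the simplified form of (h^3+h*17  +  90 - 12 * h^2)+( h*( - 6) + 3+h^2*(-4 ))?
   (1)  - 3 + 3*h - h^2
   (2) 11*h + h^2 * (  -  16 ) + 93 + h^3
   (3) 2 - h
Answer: 2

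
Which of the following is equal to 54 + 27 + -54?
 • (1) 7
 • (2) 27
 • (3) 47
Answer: 2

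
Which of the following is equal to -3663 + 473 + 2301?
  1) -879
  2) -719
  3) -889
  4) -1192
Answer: 3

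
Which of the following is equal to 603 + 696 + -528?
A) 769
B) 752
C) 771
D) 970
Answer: C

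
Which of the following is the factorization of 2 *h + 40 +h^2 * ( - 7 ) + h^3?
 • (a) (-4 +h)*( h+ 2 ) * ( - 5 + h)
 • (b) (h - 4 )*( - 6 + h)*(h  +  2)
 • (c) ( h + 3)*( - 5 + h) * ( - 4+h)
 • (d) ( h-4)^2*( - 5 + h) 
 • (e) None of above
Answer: a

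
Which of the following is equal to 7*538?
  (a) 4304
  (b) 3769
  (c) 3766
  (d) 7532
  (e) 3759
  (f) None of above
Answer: c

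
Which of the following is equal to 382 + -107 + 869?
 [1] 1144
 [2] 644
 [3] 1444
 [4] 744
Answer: 1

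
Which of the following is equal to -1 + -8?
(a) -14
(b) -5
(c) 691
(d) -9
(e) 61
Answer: d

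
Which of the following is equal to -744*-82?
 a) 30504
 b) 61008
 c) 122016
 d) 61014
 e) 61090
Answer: b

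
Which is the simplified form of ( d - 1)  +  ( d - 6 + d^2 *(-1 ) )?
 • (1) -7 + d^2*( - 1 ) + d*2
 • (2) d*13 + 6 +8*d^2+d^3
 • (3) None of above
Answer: 1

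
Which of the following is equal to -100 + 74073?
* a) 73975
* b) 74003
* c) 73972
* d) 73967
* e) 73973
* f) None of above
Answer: e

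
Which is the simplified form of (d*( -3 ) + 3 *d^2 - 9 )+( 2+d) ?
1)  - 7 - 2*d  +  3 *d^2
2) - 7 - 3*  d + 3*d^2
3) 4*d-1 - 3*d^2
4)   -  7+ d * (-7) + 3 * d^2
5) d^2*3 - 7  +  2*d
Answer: 1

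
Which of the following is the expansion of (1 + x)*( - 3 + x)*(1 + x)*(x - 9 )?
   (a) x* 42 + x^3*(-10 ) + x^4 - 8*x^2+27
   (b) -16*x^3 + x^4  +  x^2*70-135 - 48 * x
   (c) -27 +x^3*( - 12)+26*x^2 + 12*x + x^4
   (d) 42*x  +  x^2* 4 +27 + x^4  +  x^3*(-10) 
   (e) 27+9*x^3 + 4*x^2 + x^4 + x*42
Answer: d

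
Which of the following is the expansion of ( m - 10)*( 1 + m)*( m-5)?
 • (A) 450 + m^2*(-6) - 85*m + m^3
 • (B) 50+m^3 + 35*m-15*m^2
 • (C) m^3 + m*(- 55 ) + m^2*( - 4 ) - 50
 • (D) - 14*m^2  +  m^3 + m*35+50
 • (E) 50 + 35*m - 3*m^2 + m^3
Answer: D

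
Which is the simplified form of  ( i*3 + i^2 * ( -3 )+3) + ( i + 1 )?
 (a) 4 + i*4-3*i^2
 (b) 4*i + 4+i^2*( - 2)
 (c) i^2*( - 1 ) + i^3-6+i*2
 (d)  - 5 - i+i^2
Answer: a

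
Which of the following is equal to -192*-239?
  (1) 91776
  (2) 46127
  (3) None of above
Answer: 3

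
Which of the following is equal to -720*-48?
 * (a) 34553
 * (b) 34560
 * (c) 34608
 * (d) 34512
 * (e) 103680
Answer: b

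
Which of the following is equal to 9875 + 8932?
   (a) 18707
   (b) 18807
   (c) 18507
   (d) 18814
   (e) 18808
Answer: b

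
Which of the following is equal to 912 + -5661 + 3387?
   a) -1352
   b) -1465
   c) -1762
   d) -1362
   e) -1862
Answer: d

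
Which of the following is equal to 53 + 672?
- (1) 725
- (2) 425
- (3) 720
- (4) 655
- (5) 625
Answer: 1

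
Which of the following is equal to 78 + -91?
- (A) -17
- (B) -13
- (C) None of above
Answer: B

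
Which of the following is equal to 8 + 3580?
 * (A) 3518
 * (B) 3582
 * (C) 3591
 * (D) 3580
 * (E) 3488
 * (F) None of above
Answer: F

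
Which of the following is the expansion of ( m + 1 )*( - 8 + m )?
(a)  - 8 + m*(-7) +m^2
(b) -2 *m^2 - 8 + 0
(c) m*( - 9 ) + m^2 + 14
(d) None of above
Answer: a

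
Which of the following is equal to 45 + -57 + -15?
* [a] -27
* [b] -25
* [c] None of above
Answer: a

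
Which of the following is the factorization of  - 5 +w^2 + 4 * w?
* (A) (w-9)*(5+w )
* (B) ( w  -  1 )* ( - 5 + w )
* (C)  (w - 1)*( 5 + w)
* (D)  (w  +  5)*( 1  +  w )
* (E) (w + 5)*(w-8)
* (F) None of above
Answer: C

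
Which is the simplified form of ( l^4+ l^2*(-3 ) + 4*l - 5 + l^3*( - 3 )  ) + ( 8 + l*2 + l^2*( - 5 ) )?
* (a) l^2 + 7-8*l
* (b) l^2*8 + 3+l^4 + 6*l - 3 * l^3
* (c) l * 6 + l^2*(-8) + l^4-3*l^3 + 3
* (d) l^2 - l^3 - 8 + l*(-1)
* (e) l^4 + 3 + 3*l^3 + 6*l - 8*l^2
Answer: c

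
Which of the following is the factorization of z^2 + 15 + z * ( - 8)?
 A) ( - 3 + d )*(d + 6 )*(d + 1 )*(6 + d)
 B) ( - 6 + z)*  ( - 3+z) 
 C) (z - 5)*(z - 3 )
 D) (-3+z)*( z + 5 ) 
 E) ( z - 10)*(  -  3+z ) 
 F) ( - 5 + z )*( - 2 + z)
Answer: C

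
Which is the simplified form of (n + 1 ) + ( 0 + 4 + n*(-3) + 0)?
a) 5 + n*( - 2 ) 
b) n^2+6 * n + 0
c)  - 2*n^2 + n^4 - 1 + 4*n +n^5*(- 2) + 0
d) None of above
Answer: a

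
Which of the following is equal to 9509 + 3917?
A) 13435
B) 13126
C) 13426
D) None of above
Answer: C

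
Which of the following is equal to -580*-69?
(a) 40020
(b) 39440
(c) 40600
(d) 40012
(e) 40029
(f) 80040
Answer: a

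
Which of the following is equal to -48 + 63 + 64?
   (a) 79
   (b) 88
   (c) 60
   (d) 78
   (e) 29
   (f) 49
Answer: a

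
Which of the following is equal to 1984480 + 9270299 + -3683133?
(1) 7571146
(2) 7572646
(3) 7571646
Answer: 3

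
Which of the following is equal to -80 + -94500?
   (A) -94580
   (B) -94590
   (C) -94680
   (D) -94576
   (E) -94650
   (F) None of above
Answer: A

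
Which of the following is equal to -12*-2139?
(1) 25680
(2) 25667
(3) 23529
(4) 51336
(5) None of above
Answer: 5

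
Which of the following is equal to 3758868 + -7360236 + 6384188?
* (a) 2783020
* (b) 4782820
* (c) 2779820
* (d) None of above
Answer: d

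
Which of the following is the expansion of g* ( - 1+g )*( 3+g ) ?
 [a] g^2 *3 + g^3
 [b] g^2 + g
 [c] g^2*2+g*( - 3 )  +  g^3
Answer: c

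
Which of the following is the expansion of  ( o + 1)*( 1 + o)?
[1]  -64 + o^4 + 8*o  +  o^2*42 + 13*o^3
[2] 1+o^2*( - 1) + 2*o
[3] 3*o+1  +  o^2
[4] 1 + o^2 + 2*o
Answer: 4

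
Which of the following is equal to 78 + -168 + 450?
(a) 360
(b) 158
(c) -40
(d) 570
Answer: a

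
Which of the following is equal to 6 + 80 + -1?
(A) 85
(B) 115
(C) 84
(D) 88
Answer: A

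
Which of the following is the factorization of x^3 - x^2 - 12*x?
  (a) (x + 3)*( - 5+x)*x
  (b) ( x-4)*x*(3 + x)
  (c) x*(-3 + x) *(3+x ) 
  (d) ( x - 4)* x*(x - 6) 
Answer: b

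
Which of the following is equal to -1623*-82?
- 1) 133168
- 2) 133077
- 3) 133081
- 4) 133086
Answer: 4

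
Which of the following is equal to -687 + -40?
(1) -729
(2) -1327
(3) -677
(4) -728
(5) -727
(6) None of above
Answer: 5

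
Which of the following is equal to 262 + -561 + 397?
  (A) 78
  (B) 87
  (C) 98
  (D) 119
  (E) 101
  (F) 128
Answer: C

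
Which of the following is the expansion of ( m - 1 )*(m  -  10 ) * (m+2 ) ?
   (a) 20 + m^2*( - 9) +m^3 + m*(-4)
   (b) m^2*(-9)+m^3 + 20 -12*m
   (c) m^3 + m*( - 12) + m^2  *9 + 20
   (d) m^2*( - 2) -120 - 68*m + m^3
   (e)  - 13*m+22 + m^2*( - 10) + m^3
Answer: b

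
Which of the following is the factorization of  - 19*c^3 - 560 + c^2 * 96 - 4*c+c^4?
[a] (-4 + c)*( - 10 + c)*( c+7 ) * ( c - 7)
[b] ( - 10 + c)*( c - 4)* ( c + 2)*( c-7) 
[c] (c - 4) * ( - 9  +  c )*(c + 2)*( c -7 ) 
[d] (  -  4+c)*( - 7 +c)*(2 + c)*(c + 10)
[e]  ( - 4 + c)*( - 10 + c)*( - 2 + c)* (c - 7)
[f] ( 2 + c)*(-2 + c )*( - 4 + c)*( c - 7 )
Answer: b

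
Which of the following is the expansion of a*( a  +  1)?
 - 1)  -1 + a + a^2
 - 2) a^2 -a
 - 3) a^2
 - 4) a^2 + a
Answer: 4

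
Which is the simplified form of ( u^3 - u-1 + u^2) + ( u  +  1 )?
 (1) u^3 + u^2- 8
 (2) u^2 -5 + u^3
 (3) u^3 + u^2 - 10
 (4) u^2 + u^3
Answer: 4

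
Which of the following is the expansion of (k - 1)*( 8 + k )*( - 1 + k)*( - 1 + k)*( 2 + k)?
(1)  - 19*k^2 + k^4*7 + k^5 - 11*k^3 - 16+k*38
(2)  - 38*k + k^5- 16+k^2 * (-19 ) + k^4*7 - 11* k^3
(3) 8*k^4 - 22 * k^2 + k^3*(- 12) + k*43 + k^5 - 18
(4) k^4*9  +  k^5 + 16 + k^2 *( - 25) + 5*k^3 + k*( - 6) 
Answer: 1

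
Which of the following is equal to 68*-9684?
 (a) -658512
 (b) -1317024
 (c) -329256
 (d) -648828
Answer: a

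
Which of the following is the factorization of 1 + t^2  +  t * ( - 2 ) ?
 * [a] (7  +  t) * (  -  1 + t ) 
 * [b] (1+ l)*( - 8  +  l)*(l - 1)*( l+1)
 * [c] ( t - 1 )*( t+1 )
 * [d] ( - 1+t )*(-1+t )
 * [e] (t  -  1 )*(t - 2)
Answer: d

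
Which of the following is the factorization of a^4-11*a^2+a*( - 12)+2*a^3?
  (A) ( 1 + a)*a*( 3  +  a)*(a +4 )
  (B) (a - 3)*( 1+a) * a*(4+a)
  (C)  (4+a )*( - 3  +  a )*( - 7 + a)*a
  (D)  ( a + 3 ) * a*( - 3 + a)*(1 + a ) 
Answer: B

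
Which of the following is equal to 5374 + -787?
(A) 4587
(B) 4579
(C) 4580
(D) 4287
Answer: A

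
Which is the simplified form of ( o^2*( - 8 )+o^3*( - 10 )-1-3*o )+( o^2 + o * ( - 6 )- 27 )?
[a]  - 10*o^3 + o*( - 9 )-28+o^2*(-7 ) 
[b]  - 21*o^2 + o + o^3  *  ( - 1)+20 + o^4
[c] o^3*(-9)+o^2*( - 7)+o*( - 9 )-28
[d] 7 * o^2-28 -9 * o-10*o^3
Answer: a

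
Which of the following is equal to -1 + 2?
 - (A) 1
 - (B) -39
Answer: A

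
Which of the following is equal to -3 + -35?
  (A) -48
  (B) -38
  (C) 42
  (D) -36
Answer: B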